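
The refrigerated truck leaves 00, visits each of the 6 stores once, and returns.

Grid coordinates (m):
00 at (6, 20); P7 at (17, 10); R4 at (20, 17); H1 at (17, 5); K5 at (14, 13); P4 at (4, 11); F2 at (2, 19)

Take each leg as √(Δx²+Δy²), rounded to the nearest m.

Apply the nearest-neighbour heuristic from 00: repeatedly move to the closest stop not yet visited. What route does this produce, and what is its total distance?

At 00 the remaining stops are F2 4, P4 9, K5 11, R4 14, P7 15, H1 19; go to F2.
At F2 the remaining stops are P4 8, K5 13, P7 17, R4 18, H1 21; go to P4.
At P4 the remaining stops are K5 10, P7 13, H1 14, R4 17; go to K5.
At K5 the remaining stops are P7 4, R4 7, H1 9; go to P7.
At P7 the remaining stops are H1 5, R4 8; go to H1.
At H1 the remaining stops are R4 12; go to R4.
Return R4→00: 14.
Total = 4 + 8 + 10 + 4 + 5 + 12 + 14 = 57.

57 m along 00 → F2 → P4 → K5 → P7 → H1 → R4 → 00.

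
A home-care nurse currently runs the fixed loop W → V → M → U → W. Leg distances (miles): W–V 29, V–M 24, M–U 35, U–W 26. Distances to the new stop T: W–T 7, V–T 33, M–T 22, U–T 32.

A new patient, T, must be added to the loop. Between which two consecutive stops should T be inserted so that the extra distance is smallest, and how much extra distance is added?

Insertion cost between consecutive stops i–j is d(i,T) + d(T,j) − d(i,j):
  between W and V: 7 + 33 − 29 = 11
  between V and M: 33 + 22 − 24 = 31
  between M and U: 22 + 32 − 35 = 19
  between U and W: 32 + 7 − 26 = 13
Cheapest insertion is between W and V, adding 11.
New total = 114 + 11 = 125.

+11 miles — insert T between W and V.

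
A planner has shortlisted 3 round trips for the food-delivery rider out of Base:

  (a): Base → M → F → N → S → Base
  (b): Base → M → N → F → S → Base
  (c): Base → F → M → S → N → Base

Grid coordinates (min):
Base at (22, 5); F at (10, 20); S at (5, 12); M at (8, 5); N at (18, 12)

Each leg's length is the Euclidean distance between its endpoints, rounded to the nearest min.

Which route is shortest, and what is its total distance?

(a): 14 + 15 + 11 + 13 + 18 = 71
(b): 14 + 12 + 11 + 9 + 18 = 64
(c): 19 + 15 + 8 + 13 + 8 = 63

Shortest is (c), total 63 min.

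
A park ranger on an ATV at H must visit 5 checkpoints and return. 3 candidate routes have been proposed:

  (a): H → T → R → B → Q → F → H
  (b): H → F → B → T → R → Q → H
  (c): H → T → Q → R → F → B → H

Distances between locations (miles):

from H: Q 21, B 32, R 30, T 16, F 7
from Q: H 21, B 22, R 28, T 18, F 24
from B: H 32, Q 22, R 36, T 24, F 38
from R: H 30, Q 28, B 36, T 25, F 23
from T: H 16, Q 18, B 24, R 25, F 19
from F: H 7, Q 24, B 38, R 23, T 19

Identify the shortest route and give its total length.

130 miles — (a) is the shortest.

(a): 16 + 25 + 36 + 22 + 24 + 7 = 130
(b): 7 + 38 + 24 + 25 + 28 + 21 = 143
(c): 16 + 18 + 28 + 23 + 38 + 32 = 155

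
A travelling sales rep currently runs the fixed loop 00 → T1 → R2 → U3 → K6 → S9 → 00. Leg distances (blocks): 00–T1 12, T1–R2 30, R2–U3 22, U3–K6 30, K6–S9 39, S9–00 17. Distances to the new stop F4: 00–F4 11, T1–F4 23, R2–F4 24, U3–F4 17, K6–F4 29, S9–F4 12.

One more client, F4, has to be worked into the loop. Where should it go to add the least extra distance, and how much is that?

Adding 2 blocks by placing F4 on the K6–S9 leg.

Insertion cost between consecutive stops i–j is d(i,F4) + d(F4,j) − d(i,j):
  between 00 and T1: 11 + 23 − 12 = 22
  between T1 and R2: 23 + 24 − 30 = 17
  between R2 and U3: 24 + 17 − 22 = 19
  between U3 and K6: 17 + 29 − 30 = 16
  between K6 and S9: 29 + 12 − 39 = 2
  between S9 and 00: 12 + 11 − 17 = 6
Cheapest insertion is between K6 and S9, adding 2.
New total = 150 + 2 = 152.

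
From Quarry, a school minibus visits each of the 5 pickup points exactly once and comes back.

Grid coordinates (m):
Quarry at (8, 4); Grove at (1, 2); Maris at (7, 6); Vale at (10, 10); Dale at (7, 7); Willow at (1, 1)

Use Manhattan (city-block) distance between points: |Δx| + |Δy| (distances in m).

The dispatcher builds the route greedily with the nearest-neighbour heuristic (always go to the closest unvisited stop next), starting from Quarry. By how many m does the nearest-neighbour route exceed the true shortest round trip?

Excess over optimum: 2 m.

From Quarry: Maris=3, Dale=4, Vale=8, Grove=9, Willow=10 → choose Maris (3).
From Maris: Dale=1, Vale=7, Grove=10, Willow=11 → choose Dale (1).
From Dale: Vale=6, Grove=11, Willow=12 → choose Vale (6).
From Vale: Grove=17, Willow=18 → choose Grove (17).
From Grove: Willow=1 → choose Willow (1).
NN route Quarry → Maris → Dale → Vale → Grove → Willow → Quarry costs 38.
Optimal: Quarry → Grove → Willow → Maris → Dale → Vale → Quarry costs 36 (by enumerating all 60 distinct tours).
Excess = 38 − 36 = 2.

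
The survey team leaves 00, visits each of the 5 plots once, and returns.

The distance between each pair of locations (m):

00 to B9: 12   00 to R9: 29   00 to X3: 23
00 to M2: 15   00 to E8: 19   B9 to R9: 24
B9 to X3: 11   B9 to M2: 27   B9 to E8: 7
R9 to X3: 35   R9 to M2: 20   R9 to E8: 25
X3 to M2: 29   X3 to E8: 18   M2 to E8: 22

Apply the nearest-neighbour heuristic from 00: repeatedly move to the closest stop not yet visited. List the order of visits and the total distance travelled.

115 m along 00 → B9 → E8 → X3 → M2 → R9 → 00.

00 → [B9:12 / M2:15 / E8:19 / X3:23 / R9:29] → B9 (12)
B9 → [E8:7 / X3:11 / R9:24 / M2:27] → E8 (7)
E8 → [X3:18 / M2:22 / R9:25] → X3 (18)
X3 → [M2:29 / R9:35] → M2 (29)
M2 → [R9:20] → R9 (20)
Return R9→00: 29.
Total = 12 + 7 + 18 + 29 + 20 + 29 = 115.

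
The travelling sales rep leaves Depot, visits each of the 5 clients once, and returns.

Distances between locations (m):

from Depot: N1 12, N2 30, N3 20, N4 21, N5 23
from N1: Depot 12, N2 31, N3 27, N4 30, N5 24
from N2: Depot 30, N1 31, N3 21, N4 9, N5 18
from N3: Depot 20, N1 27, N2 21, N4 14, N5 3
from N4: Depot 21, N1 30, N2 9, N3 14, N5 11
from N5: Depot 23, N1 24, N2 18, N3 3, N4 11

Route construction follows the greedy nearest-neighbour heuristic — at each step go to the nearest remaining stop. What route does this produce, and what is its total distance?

From Depot: distances to unvisited — N1=12, N3=20, N4=21, N5=23, N2=30. Nearest is N1 (12).
From N1: distances to unvisited — N5=24, N3=27, N4=30, N2=31. Nearest is N5 (24).
From N5: distances to unvisited — N3=3, N4=11, N2=18. Nearest is N3 (3).
From N3: distances to unvisited — N4=14, N2=21. Nearest is N4 (14).
From N4: distances to unvisited — N2=9. Nearest is N2 (9).
Return N2→Depot: 30.
Total = 12 + 24 + 3 + 14 + 9 + 30 = 92.

92 m along Depot → N1 → N5 → N3 → N4 → N2 → Depot.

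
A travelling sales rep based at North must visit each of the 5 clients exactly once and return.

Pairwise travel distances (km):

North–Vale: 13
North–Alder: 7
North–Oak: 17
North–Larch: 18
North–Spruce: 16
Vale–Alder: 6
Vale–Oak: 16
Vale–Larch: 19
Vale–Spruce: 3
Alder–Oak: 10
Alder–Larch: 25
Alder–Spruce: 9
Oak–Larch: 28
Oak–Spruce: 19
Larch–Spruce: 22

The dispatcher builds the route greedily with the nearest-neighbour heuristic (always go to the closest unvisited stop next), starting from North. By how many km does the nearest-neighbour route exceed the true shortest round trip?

North: Alder=7, Vale=13, Spruce=16, Oak=17, Larch=18 ⇒ Alder
Alder: Vale=6, Spruce=9, Oak=10, Larch=25 ⇒ Vale
Vale: Spruce=3, Oak=16, Larch=19 ⇒ Spruce
Spruce: Oak=19, Larch=22 ⇒ Oak
Oak: Larch=28 ⇒ Larch
NN route North → Alder → Vale → Spruce → Oak → Larch → North costs 81.
Optimal: North → Alder → Oak → Vale → Spruce → Larch → North costs 76 (by enumerating all 60 distinct tours).
Excess = 81 − 76 = 5.

The nearest-neighbour route is 5 km longer than optimal.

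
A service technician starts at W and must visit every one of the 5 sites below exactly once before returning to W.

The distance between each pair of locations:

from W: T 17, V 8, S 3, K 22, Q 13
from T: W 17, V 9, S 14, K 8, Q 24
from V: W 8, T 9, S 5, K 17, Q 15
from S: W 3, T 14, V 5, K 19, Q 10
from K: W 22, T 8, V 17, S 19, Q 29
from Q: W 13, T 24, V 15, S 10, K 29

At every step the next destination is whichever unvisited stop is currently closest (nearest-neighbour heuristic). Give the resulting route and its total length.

Total distance 67 via the nearest-neighbour route W → S → V → T → K → Q → W.

At W the remaining stops are S 3, V 8, Q 13, T 17, K 22; go to S.
At S the remaining stops are V 5, Q 10, T 14, K 19; go to V.
At V the remaining stops are T 9, Q 15, K 17; go to T.
At T the remaining stops are K 8, Q 24; go to K.
At K the remaining stops are Q 29; go to Q.
Return Q→W: 13.
Total = 3 + 5 + 9 + 8 + 29 + 13 = 67.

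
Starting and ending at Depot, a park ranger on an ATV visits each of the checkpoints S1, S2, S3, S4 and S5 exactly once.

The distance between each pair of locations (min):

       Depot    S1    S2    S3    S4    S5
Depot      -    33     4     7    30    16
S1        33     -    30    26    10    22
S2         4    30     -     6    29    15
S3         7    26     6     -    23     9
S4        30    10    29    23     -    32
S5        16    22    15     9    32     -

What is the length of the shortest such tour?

There are 60 distinct closed tours to check (reversals are equivalent).
Depot - S1 - S2 - S3 - S4 - S5 - Depot: 33+30+6+23+32+16 = 140
Depot - S1 - S2 - S3 - S5 - S4 - Depot: 33+30+6+9+32+30 = 140
Depot - S1 - S2 - S4 - S3 - S5 - Depot: 33+30+29+23+9+16 = 140
Depot - S1 - S2 - S4 - S5 - S3 - Depot: 33+30+29+32+9+7 = 140
Depot - S1 - S2 - S5 - S3 - S4 - Depot: 33+30+15+9+23+30 = 140
Depot - S1 - S2 - S5 - S4 - S3 - Depot: 33+30+15+32+23+7 = 140
Depot - S1 - S3 - S2 - S4 - S5 - Depot: 33+26+6+29+32+16 = 142
Depot - S1 - S3 - S2 - S5 - S4 - Depot: 33+26+6+15+32+30 = 142
Depot - S1 - S3 - S4 - S2 - S5 - Depot: 33+26+23+29+15+16 = 142
Depot - S1 - S3 - S4 - S5 - S2 - Depot: 33+26+23+32+15+4 = 133
Depot - S1 - S3 - S5 - S2 - S4 - Depot: 33+26+9+15+29+30 = 142
Depot - S1 - S3 - S5 - S4 - S2 - Depot: 33+26+9+32+29+4 = 133
Depot - S1 - S4 - S2 - S3 - S5 - Depot: 33+10+29+6+9+16 = 103
Depot - S1 - S4 - S2 - S5 - S3 - Depot: 33+10+29+15+9+7 = 103
… (46 more)
Depot - S2 - S3 - S4 - S1 - S5 - Depot: 4+6+23+10+22+16 = 81  ← best
The minimum is 81.
One optimal route: Depot → S2 → S3 → S4 → S1 → S5 → Depot (or its reverse).

81 min — the shortest possible round trip.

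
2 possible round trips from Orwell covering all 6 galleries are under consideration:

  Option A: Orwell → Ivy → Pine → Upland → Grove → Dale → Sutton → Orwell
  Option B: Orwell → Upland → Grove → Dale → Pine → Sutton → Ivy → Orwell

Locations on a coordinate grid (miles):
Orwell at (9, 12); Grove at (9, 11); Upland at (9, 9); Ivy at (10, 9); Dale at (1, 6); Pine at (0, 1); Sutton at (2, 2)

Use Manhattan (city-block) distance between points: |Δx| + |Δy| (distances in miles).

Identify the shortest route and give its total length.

Shortest is Option B, total 46 miles.

Option A: 4 + 18 + 17 + 2 + 13 + 5 + 17 = 76
Option B: 3 + 2 + 13 + 6 + 3 + 15 + 4 = 46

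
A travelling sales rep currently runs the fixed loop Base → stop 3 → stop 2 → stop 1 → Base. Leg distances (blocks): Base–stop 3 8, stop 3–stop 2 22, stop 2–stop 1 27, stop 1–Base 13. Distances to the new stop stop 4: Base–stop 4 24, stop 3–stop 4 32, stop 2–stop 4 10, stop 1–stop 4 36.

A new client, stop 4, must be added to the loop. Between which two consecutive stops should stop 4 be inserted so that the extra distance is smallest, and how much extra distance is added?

Insertion cost between consecutive stops i–j is d(i,stop 4) + d(stop 4,j) − d(i,j):
  between Base and stop 3: 24 + 32 − 8 = 48
  between stop 3 and stop 2: 32 + 10 − 22 = 20
  between stop 2 and stop 1: 10 + 36 − 27 = 19
  between stop 1 and Base: 36 + 24 − 13 = 47
Cheapest insertion is between stop 2 and stop 1, adding 19.
New total = 70 + 19 = 89.

+19 blocks — insert stop 4 between stop 2 and stop 1.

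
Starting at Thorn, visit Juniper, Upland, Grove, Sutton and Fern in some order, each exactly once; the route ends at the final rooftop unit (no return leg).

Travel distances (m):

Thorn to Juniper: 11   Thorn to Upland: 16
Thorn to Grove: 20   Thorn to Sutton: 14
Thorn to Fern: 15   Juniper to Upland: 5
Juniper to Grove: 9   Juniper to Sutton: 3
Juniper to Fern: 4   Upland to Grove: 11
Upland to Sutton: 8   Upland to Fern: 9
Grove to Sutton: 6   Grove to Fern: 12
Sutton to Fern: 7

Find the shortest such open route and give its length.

There are 5! = 120 possible orderings.
Thorn→Juniper→Upland→Grove→Sutton→Fern: 11+5+11+6+7 = 40
Thorn→Juniper→Upland→Grove→Fern→Sutton: 11+5+11+12+7 = 46
Thorn→Juniper→Upland→Sutton→Grove→Fern: 11+5+8+6+12 = 42
Thorn→Juniper→Upland→Sutton→Fern→Grove: 11+5+8+7+12 = 43
Thorn→Juniper→Upland→Fern→Grove→Sutton: 11+5+9+12+6 = 43
Thorn→Juniper→Upland→Fern→Sutton→Grove: 11+5+9+7+6 = 38
Thorn→Juniper→Grove→Upland→Sutton→Fern: 11+9+11+8+7 = 46
Thorn→Juniper→Grove→Upland→Fern→Sutton: 11+9+11+9+7 = 47
Thorn→Juniper→Grove→Sutton→Upland→Fern: 11+9+6+8+9 = 43
Thorn→Juniper→Grove→Sutton→Fern→Upland: 11+9+6+7+9 = 42
Thorn→Juniper→Grove→Fern→Upland→Sutton: 11+9+12+9+8 = 49
Thorn→Juniper→Grove→Fern→Sutton→Upland: 11+9+12+7+8 = 47
Thorn→Juniper→Sutton→Upland→Grove→Fern: 11+3+8+11+12 = 45
Thorn→Juniper→Sutton→Upland→Fern→Grove: 11+3+8+9+12 = 43
… (106 more)
The minimum is 38.
One shortest path: Thorn → Juniper → Upland → Fern → Sutton → Grove.

38 m — the minimum one-way total.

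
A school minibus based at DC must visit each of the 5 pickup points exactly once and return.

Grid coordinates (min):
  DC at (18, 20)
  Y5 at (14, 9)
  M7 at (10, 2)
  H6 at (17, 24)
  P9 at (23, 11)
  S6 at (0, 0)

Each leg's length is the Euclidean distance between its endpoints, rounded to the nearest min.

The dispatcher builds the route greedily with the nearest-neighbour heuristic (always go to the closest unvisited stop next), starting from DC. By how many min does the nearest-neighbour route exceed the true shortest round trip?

2 min longer than the optimal tour.

DC: H6=4, P9=10, Y5=12, M7=20, S6=27 ⇒ H6
H6: P9=14, Y5=15, M7=23, S6=29 ⇒ P9
P9: Y5=9, M7=16, S6=25 ⇒ Y5
Y5: M7=8, S6=17 ⇒ M7
M7: S6=10 ⇒ S6
NN route DC → H6 → P9 → Y5 → M7 → S6 → DC costs 72.
Optimal: DC → H6 → S6 → M7 → Y5 → P9 → DC costs 70 (by enumerating all 60 distinct tours).
Excess = 72 − 70 = 2.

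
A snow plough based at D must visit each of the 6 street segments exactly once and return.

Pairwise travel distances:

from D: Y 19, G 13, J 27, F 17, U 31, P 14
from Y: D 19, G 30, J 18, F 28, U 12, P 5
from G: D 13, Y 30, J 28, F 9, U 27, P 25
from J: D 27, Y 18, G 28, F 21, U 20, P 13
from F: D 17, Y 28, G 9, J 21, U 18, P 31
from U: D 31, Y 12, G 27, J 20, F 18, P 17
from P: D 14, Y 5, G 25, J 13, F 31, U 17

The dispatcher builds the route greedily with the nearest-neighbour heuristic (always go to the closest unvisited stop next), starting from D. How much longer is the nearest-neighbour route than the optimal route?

D: G=13, P=14, F=17, Y=19, J=27, U=31 ⇒ G
G: F=9, P=25, U=27, J=28, Y=30 ⇒ F
F: U=18, J=21, Y=28, P=31 ⇒ U
U: Y=12, P=17, J=20 ⇒ Y
Y: P=5, J=18 ⇒ P
P: J=13 ⇒ J
NN route D → G → F → U → Y → P → J → D costs 97.
Optimal: D → G → F → J → U → Y → P → D costs 94 (by enumerating all 360 distinct tours).
Excess = 97 − 94 = 3.

3 longer than the optimal tour.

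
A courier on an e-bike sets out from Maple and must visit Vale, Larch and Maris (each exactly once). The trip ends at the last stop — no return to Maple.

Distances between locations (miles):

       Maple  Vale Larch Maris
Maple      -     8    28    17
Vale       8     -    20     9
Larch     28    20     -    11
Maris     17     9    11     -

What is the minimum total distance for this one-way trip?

There are 3! = 6 possible orderings.
Maple - Vale - Larch - Maris: 8+20+11 = 39
Maple - Vale - Maris - Larch: 8+9+11 = 28
Maple - Larch - Vale - Maris: 28+20+9 = 57
Maple - Larch - Maris - Vale: 28+11+9 = 48
Maple - Maris - Vale - Larch: 17+9+20 = 46
Maple - Maris - Larch - Vale: 17+11+20 = 48
The minimum is 28.
One shortest path: Maple → Vale → Maris → Larch.

28 miles — the minimum one-way total.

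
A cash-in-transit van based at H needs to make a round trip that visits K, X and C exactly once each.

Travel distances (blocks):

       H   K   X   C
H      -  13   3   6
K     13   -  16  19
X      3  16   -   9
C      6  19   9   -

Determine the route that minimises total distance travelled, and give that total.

Shortest round trip = 44 blocks.

There are 3 distinct closed tours to check (reversals are equivalent).
H - K - X - C - H: 13+16+9+6 = 44
H - K - C - X - H: 13+19+9+3 = 44
H - X - K - C - H: 3+16+19+6 = 44
The minimum is 44.
One optimal route: H → K → X → C → H (or its reverse).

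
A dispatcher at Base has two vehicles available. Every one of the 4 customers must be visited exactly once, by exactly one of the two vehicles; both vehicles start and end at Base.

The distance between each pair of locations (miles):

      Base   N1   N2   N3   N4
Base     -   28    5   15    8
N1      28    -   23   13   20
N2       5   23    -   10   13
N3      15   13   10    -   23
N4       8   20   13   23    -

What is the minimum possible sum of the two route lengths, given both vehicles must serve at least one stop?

66 miles — the smallest possible combined total.

Check every non-empty split of the stops between the two vehicles; for each half take its own optimal tour:
  {N1} + {N2, N3, N4}: 56 + 46 = 102
  {N2} + {N1, N3, N4}: 10 + 56 = 66
  {N1, N2} + {N3, N4}: 56 + 46 = 102
  {N3} + {N1, N2, N4}: 30 + 56 = 86
  {N1, N3} + {N2, N4}: 56 + 26 = 82
  {N2, N3} + {N1, N4}: 30 + 56 = 86
  … (7 splits in total)
Best: vehicle 1 Base → N2 → Base = 10; vehicle 2 Base → N3 → N1 → N4 → Base = 56; combined 66.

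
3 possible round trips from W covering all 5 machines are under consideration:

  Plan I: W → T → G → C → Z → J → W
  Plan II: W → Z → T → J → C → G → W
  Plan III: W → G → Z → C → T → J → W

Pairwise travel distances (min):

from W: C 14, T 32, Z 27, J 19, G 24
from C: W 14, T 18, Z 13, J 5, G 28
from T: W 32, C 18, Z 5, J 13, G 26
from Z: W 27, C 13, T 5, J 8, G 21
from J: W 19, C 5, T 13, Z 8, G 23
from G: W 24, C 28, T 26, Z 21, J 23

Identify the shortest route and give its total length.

102 min — Plan II is the shortest.

Plan I: 32 + 26 + 28 + 13 + 8 + 19 = 126
Plan II: 27 + 5 + 13 + 5 + 28 + 24 = 102
Plan III: 24 + 21 + 13 + 18 + 13 + 19 = 108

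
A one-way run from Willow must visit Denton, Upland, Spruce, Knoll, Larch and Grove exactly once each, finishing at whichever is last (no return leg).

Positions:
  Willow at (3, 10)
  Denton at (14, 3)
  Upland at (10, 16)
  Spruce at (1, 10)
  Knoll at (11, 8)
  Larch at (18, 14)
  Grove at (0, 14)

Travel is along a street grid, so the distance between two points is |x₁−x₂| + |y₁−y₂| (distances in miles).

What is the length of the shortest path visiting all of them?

There are 6! = 720 possible orderings.
Willow → Denton → Upland → Spruce → Knoll → Larch → Grove: 18+17+15+12+13+18 = 93
Willow → Denton → Upland → Spruce → Knoll → Grove → Larch: 18+17+15+12+17+18 = 97
Willow → Denton → Upland → Spruce → Larch → Knoll → Grove: 18+17+15+21+13+17 = 101
Willow → Denton → Upland → Spruce → Larch → Grove → Knoll: 18+17+15+21+18+17 = 106
Willow → Denton → Upland → Spruce → Grove → Knoll → Larch: 18+17+15+5+17+13 = 85
Willow → Denton → Upland → Spruce → Grove → Larch → Knoll: 18+17+15+5+18+13 = 86
Willow → Denton → Upland → Knoll → Spruce → Larch → Grove: 18+17+9+12+21+18 = 95
Willow → Denton → Upland → Knoll → Spruce → Grove → Larch: 18+17+9+12+5+18 = 79
… (712 more)
Willow → Spruce → Grove → Upland → Larch → Knoll → Denton: 2+5+12+10+13+8 = 50  ← best
The minimum is 50.
One shortest path: Willow → Spruce → Grove → Upland → Larch → Knoll → Denton.

Minimum one-way distance = 50 miles.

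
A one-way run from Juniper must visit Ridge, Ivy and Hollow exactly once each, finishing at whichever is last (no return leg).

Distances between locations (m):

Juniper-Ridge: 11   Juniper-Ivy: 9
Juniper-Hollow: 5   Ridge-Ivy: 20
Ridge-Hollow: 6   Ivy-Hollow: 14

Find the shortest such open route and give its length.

There are 3! = 6 possible orderings.
Juniper→Ridge→Ivy→Hollow: 11+20+14 = 45
Juniper→Ridge→Hollow→Ivy: 11+6+14 = 31
Juniper→Ivy→Ridge→Hollow: 9+20+6 = 35
Juniper→Ivy→Hollow→Ridge: 9+14+6 = 29
Juniper→Hollow→Ridge→Ivy: 5+6+20 = 31
Juniper→Hollow→Ivy→Ridge: 5+14+20 = 39
The minimum is 29.
One shortest path: Juniper → Ivy → Hollow → Ridge.

Minimum one-way distance = 29 m.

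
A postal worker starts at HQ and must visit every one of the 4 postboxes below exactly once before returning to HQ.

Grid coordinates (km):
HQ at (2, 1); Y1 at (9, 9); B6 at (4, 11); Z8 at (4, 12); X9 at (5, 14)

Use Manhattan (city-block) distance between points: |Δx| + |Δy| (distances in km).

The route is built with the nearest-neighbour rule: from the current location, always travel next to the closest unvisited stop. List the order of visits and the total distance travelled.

40 km along HQ → B6 → Z8 → X9 → Y1 → HQ.

At HQ the remaining stops are B6 12, Z8 13, Y1 15, X9 16; go to B6.
At B6 the remaining stops are Z8 1, X9 4, Y1 7; go to Z8.
At Z8 the remaining stops are X9 3, Y1 8; go to X9.
At X9 the remaining stops are Y1 9; go to Y1.
Return Y1→HQ: 15.
Total = 12 + 1 + 3 + 9 + 15 = 40.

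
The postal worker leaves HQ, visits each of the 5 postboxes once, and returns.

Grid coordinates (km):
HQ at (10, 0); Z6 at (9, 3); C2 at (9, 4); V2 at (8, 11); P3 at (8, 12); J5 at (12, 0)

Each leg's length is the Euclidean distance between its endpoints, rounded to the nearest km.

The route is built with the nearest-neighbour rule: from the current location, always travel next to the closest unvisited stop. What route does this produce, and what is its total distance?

From HQ: distances to unvisited — J5=2, Z6=3, C2=4, V2=11, P3=12. Nearest is J5 (2).
From J5: distances to unvisited — Z6=4, C2=5, V2=12, P3=13. Nearest is Z6 (4).
From Z6: distances to unvisited — C2=1, V2=8, P3=9. Nearest is C2 (1).
From C2: distances to unvisited — V2=7, P3=8. Nearest is V2 (7).
From V2: distances to unvisited — P3=1. Nearest is P3 (1).
Return P3→HQ: 12.
Total = 2 + 4 + 1 + 7 + 1 + 12 = 27.

Nearest-neighbour total = 27 km; route HQ → J5 → Z6 → C2 → V2 → P3 → HQ.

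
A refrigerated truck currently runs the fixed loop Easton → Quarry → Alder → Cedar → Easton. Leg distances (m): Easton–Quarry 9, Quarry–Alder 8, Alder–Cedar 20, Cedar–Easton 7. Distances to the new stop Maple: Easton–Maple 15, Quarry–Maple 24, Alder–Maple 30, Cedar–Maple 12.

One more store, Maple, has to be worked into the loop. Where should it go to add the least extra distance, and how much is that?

Insertion cost between consecutive stops i–j is d(i,Maple) + d(Maple,j) − d(i,j):
  between Easton and Quarry: 15 + 24 − 9 = 30
  between Quarry and Alder: 24 + 30 − 8 = 46
  between Alder and Cedar: 30 + 12 − 20 = 22
  between Cedar and Easton: 12 + 15 − 7 = 20
Cheapest insertion is between Cedar and Easton, adding 20.
New total = 44 + 20 = 64.

Adding 20 m by placing Maple on the Cedar–Easton leg.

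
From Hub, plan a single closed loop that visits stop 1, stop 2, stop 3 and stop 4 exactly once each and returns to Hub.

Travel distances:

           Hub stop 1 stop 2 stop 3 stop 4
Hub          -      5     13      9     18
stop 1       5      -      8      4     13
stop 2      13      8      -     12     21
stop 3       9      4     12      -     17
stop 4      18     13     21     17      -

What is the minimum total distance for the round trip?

Hub→stop 1→stop 2→stop 3→stop 4→Hub: 5+8+12+17+18 = 60
Hub→stop 1→stop 2→stop 4→stop 3→Hub: 5+8+21+17+9 = 60
Hub→stop 1→stop 3→stop 2→stop 4→Hub: 5+4+12+21+18 = 60
Hub→stop 1→stop 3→stop 4→stop 2→Hub: 5+4+17+21+13 = 60
Hub→stop 1→stop 4→stop 2→stop 3→Hub: 5+13+21+12+9 = 60
Hub→stop 1→stop 4→stop 3→stop 2→Hub: 5+13+17+12+13 = 60
Hub→stop 2→stop 1→stop 3→stop 4→Hub: 13+8+4+17+18 = 60
Hub→stop 2→stop 1→stop 4→stop 3→Hub: 13+8+13+17+9 = 60
Hub→stop 2→stop 3→stop 1→stop 4→Hub: 13+12+4+13+18 = 60
Hub→stop 2→stop 4→stop 1→stop 3→Hub: 13+21+13+4+9 = 60
Hub→stop 3→stop 1→stop 2→stop 4→Hub: 9+4+8+21+18 = 60
Hub→stop 3→stop 2→stop 1→stop 4→Hub: 9+12+8+13+18 = 60
The minimum is 60.
One optimal route: Hub → stop 1 → stop 2 → stop 3 → stop 4 → Hub (or its reverse).

Shortest round trip = 60.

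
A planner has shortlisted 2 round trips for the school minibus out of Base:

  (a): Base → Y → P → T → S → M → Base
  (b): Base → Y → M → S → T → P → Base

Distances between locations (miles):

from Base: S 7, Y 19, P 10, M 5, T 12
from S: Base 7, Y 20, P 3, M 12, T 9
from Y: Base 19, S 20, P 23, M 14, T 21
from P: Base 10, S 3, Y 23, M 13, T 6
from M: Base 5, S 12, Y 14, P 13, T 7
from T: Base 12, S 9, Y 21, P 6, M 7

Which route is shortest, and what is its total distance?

Shortest is (b), total 70 miles.

(a): 19 + 23 + 6 + 9 + 12 + 5 = 74
(b): 19 + 14 + 12 + 9 + 6 + 10 = 70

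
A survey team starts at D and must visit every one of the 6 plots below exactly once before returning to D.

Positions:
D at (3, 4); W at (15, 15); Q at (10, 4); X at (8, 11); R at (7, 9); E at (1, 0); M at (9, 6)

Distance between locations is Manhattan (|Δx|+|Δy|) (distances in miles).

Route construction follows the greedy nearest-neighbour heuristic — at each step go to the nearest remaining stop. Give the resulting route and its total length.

Total distance 64 miles via the nearest-neighbour route D → E → Q → M → R → X → W → D.

D → [E:6 / Q:7 / M:8 / R:9 / X:12 / W:23] → E (6)
E → [Q:13 / M:14 / R:15 / X:18 / W:29] → Q (13)
Q → [M:3 / R:8 / X:9 / W:16] → M (3)
M → [R:5 / X:6 / W:15] → R (5)
R → [X:3 / W:14] → X (3)
X → [W:11] → W (11)
Return W→D: 23.
Total = 6 + 13 + 3 + 5 + 3 + 11 + 23 = 64.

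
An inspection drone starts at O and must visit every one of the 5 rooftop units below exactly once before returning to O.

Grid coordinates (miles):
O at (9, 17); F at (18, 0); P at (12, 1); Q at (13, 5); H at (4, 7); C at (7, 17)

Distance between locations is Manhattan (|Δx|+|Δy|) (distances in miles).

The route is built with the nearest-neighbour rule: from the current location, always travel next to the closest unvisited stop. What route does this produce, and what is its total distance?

Total distance 64 miles via the nearest-neighbour route O → C → H → Q → P → F → O.

At O the remaining stops are C 2, H 15, Q 16, P 19, F 26; go to C.
At C the remaining stops are H 13, Q 18, P 21, F 28; go to H.
At H the remaining stops are Q 11, P 14, F 21; go to Q.
At Q the remaining stops are P 5, F 10; go to P.
At P the remaining stops are F 7; go to F.
Return F→O: 26.
Total = 2 + 13 + 11 + 5 + 7 + 26 = 64.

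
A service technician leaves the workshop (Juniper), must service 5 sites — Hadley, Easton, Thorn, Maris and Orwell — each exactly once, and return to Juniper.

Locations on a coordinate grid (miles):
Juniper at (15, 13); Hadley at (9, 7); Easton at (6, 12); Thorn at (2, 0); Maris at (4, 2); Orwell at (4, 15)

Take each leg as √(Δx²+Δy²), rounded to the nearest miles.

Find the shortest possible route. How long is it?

There are 60 distinct closed tours to check (reversals are equivalent).
Juniper - Hadley - Easton - Thorn - Maris - Orwell - Juniper: 8+6+13+3+13+11 = 54
Juniper - Hadley - Easton - Thorn - Orwell - Maris - Juniper: 8+6+13+15+13+16 = 71
Juniper - Hadley - Easton - Maris - Thorn - Orwell - Juniper: 8+6+10+3+15+11 = 53
Juniper - Hadley - Easton - Maris - Orwell - Thorn - Juniper: 8+6+10+13+15+18 = 70
Juniper - Hadley - Easton - Orwell - Thorn - Maris - Juniper: 8+6+4+15+3+16 = 52
Juniper - Hadley - Easton - Orwell - Maris - Thorn - Juniper: 8+6+4+13+3+18 = 52
Juniper - Hadley - Thorn - Easton - Maris - Orwell - Juniper: 8+10+13+10+13+11 = 65
Juniper - Hadley - Thorn - Easton - Orwell - Maris - Juniper: 8+10+13+4+13+16 = 64
Juniper - Hadley - Thorn - Maris - Easton - Orwell - Juniper: 8+10+3+10+4+11 = 46
Juniper - Hadley - Thorn - Maris - Orwell - Easton - Juniper: 8+10+3+13+4+9 = 47
Juniper - Hadley - Thorn - Orwell - Easton - Maris - Juniper: 8+10+15+4+10+16 = 63
Juniper - Hadley - Thorn - Orwell - Maris - Easton - Juniper: 8+10+15+13+10+9 = 65
Juniper - Hadley - Maris - Easton - Thorn - Orwell - Juniper: 8+7+10+13+15+11 = 64
Juniper - Hadley - Maris - Easton - Orwell - Thorn - Juniper: 8+7+10+4+15+18 = 62
… (46 more)
The minimum is 46.
One optimal route: Juniper → Hadley → Thorn → Maris → Easton → Orwell → Juniper (or its reverse).

Shortest round trip = 46 miles.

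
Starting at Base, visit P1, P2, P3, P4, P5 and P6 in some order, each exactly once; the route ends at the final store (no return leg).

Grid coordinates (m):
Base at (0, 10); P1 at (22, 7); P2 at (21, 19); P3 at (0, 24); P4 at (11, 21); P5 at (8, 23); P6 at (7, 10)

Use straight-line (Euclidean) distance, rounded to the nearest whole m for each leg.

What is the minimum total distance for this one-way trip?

There are 6! = 720 possible orderings.
Base → P1 → P2 → P3 → P4 → P5 → P6: 22+12+22+11+4+13 = 84
Base → P1 → P2 → P3 → P4 → P6 → P5: 22+12+22+11+12+13 = 92
Base → P1 → P2 → P3 → P5 → P4 → P6: 22+12+22+8+4+12 = 80
Base → P1 → P2 → P3 → P5 → P6 → P4: 22+12+22+8+13+12 = 89
Base → P1 → P2 → P3 → P6 → P4 → P5: 22+12+22+16+12+4 = 88
Base → P1 → P2 → P3 → P6 → P5 → P4: 22+12+22+16+13+4 = 89
Base → P1 → P2 → P4 → P3 → P5 → P6: 22+12+10+11+8+13 = 76
Base → P1 → P2 → P4 → P3 → P6 → P5: 22+12+10+11+16+13 = 84
… (712 more)
Base → P6 → P1 → P2 → P4 → P5 → P3: 7+15+12+10+4+8 = 56  ← best
The minimum is 56.
One shortest path: Base → P6 → P1 → P2 → P4 → P5 → P3.

56 m — the minimum one-way total.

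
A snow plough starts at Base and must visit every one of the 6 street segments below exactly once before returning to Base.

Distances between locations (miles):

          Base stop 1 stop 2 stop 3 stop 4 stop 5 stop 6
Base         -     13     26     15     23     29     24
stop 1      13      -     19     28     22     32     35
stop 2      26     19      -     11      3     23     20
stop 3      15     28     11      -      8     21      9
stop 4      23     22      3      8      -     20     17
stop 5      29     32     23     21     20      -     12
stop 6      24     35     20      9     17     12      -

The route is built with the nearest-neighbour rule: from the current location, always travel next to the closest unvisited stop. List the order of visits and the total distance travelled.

93 miles along Base → stop 1 → stop 2 → stop 4 → stop 3 → stop 6 → stop 5 → Base.

At Base the remaining stops are stop 1 13, stop 3 15, stop 4 23, stop 6 24, stop 2 26, stop 5 29; go to stop 1.
At stop 1 the remaining stops are stop 2 19, stop 4 22, stop 3 28, stop 5 32, stop 6 35; go to stop 2.
At stop 2 the remaining stops are stop 4 3, stop 3 11, stop 6 20, stop 5 23; go to stop 4.
At stop 4 the remaining stops are stop 3 8, stop 6 17, stop 5 20; go to stop 3.
At stop 3 the remaining stops are stop 6 9, stop 5 21; go to stop 6.
At stop 6 the remaining stops are stop 5 12; go to stop 5.
Return stop 5→Base: 29.
Total = 13 + 19 + 3 + 8 + 9 + 12 + 29 = 93.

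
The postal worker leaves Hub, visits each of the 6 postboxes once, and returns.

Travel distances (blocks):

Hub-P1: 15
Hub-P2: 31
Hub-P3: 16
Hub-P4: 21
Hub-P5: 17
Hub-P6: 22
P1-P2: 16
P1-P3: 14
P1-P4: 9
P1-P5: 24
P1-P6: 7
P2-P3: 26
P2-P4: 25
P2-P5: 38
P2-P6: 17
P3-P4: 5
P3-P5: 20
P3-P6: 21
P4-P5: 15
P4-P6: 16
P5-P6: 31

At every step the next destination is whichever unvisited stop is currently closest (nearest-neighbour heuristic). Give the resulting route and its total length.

From Hub: distances to unvisited — P1=15, P3=16, P5=17, P4=21, P6=22, P2=31. Nearest is P1 (15).
From P1: distances to unvisited — P6=7, P4=9, P3=14, P2=16, P5=24. Nearest is P6 (7).
From P6: distances to unvisited — P4=16, P2=17, P3=21, P5=31. Nearest is P4 (16).
From P4: distances to unvisited — P3=5, P5=15, P2=25. Nearest is P3 (5).
From P3: distances to unvisited — P5=20, P2=26. Nearest is P5 (20).
From P5: distances to unvisited — P2=38. Nearest is P2 (38).
Return P2→Hub: 31.
Total = 15 + 7 + 16 + 5 + 20 + 38 + 31 = 132.

Total distance 132 blocks via the nearest-neighbour route Hub → P1 → P6 → P4 → P3 → P5 → P2 → Hub.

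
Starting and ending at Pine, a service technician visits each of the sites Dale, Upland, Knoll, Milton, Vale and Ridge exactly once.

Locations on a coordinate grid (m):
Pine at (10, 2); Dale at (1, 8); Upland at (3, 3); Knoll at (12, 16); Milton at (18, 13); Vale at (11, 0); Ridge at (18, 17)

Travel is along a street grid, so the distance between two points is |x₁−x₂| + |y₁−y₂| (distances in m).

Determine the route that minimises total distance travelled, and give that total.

Shortest round trip = 68 m.

With 6 stops there are 6!/2 = 360 distinct round trips (a route and its reverse cost the same).
Pine → Dale → Upland → Knoll → Milton → Vale → Ridge → Pine: 15+7+22+9+20+24+23 = 120
Pine → Dale → Upland → Knoll → Milton → Ridge → Vale → Pine: 15+7+22+9+4+24+3 = 84
Pine → Dale → Upland → Knoll → Vale → Milton → Ridge → Pine: 15+7+22+17+20+4+23 = 108
Pine → Dale → Upland → Knoll → Vale → Ridge → Milton → Pine: 15+7+22+17+24+4+19 = 108
Pine → Dale → Upland → Knoll → Ridge → Milton → Vale → Pine: 15+7+22+7+4+20+3 = 78
Pine → Dale → Upland → Knoll → Ridge → Vale → Milton → Pine: 15+7+22+7+24+20+19 = 114
Pine → Dale → Upland → Milton → Knoll → Vale → Ridge → Pine: 15+7+25+9+17+24+23 = 120
Pine → Dale → Upland → Milton → Knoll → Ridge → Vale → Pine: 15+7+25+9+7+24+3 = 90
… (352 more)
Pine → Upland → Dale → Knoll → Ridge → Milton → Vale → Pine: 8+7+19+7+4+20+3 = 68  ← best
The minimum is 68.
One optimal route: Pine → Upland → Dale → Knoll → Ridge → Milton → Vale → Pine (or its reverse).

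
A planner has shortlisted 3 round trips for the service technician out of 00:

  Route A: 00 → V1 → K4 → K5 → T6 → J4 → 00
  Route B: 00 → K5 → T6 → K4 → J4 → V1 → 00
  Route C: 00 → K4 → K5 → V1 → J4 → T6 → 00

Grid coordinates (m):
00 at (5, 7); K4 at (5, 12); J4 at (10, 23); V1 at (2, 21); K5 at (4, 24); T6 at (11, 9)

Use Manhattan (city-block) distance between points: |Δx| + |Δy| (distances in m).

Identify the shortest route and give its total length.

Shortest is Route C, total 56 m.

Route A: 17 + 12 + 13 + 22 + 15 + 21 = 100
Route B: 18 + 22 + 9 + 16 + 10 + 17 = 92
Route C: 5 + 13 + 5 + 10 + 15 + 8 = 56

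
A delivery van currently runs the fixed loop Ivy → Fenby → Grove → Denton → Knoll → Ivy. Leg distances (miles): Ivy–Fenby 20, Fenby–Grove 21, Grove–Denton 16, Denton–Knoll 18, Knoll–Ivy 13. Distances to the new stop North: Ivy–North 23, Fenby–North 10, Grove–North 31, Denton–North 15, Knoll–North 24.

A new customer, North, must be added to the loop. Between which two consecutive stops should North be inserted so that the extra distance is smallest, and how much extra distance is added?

Insertion cost between consecutive stops i–j is d(i,North) + d(North,j) − d(i,j):
  between Ivy and Fenby: 23 + 10 − 20 = 13
  between Fenby and Grove: 10 + 31 − 21 = 20
  between Grove and Denton: 31 + 15 − 16 = 30
  between Denton and Knoll: 15 + 24 − 18 = 21
  between Knoll and Ivy: 24 + 23 − 13 = 34
Cheapest insertion is between Ivy and Fenby, adding 13.
New total = 88 + 13 = 101.

+13 miles — insert North between Ivy and Fenby.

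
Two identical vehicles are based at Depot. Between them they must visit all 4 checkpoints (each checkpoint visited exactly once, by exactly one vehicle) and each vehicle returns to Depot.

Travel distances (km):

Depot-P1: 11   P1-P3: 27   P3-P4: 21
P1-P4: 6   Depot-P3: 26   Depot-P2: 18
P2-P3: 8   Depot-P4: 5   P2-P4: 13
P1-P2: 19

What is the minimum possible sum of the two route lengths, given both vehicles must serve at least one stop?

74 km — the smallest possible combined total.

Try each way of splitting the stops between the two vehicles (each non-empty) and, for each split, find the best tour for each vehicle:
  {P1} + {P2, P3, P4}: 22 + 52 = 74
  {P2} + {P1, P3, P4}: 36 + 64 = 100
  {P1, P2} + {P3, P4}: 48 + 52 = 100
  {P3} + {P1, P2, P4}: 52 + 48 = 100
  {P1, P3} + {P2, P4}: 64 + 36 = 100
  {P2, P3} + {P1, P4}: 52 + 22 = 74
  … (7 splits in total)
Best: vehicle 1 Depot → P1 → Depot = 22; vehicle 2 Depot → P2 → P3 → P4 → Depot = 52; combined 74.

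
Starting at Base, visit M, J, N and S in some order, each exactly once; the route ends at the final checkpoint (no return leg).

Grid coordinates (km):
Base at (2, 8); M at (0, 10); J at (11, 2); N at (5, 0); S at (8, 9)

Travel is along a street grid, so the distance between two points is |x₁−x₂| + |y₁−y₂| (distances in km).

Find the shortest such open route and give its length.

31 km — the minimum one-way total.

There are 4! = 24 possible orderings.
Base → M → J → N → S: 4+19+8+12 = 43
Base → M → J → S → N: 4+19+10+12 = 45
Base → M → N → J → S: 4+15+8+10 = 37
Base → M → N → S → J: 4+15+12+10 = 41
Base → M → S → J → N: 4+9+10+8 = 31
Base → M → S → N → J: 4+9+12+8 = 33
Base → J → M → N → S: 15+19+15+12 = 61
Base → J → M → S → N: 15+19+9+12 = 55
Base → J → N → M → S: 15+8+15+9 = 47
Base → J → N → S → M: 15+8+12+9 = 44
Base → J → S → M → N: 15+10+9+15 = 49
Base → J → S → N → M: 15+10+12+15 = 52
Base → N → M → J → S: 11+15+19+10 = 55
Base → N → M → S → J: 11+15+9+10 = 45
… (10 more)
The minimum is 31.
One shortest path: Base → M → S → J → N.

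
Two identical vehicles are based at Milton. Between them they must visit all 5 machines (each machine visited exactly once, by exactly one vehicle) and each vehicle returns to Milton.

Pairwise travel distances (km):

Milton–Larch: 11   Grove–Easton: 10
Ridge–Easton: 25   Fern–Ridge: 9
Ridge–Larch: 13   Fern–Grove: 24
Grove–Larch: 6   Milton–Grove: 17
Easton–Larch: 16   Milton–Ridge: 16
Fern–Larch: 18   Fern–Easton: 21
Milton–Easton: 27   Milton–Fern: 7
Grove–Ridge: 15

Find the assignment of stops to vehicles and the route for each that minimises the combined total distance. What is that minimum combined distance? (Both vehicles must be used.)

82 km — the smallest possible combined total.

Check every non-empty split of the stops between the two vehicles; for each half take its own optimal tour:
  {Fern} + {Grove, Ridge, Easton, Larch}: 14 + 68 = 82
  {Grove} + {Fern, Ridge, Easton, Larch}: 34 + 68 = 102
  {Fern, Grove} + {Ridge, Easton, Larch}: 48 + 68 = 116
  {Ridge} + {Fern, Grove, Easton, Larch}: 32 + 55 = 87
  {Fern, Ridge} + {Grove, Easton, Larch}: 32 + 54 = 86
  {Grove, Ridge} + {Fern, Easton, Larch}: 48 + 55 = 103
  … (15 splits in total)
Best: vehicle 1 Milton → Fern → Milton = 14; vehicle 2 Milton → Ridge → Grove → Easton → Larch → Milton = 68; combined 82.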